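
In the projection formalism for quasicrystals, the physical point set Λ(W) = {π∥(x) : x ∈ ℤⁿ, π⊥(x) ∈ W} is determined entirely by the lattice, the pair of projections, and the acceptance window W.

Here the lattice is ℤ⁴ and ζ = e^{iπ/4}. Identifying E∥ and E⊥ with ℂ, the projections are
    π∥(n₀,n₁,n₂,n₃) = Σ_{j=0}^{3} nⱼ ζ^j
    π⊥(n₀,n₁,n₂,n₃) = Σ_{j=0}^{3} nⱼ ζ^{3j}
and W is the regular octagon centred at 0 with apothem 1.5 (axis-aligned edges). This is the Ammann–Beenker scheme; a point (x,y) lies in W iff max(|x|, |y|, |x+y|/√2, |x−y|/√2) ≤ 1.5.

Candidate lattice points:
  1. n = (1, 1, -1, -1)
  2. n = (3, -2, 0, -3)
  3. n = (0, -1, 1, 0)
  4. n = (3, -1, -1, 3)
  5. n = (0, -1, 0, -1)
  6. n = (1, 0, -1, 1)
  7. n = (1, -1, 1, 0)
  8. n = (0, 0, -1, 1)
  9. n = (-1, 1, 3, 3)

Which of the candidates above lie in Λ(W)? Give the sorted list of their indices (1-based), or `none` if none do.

π⊥(n) = n₀ + n₁ζ³ + n₂ζ⁶ + n₃ζ⁹ where ζ = e^{iπ/4}.
#1 (1, 1, -1, -1): internal (-0.4142, 1.0000); octagon support 1.0000 vs apothem 1.5 → ∈ W
#2 (3, -2, 0, -3): internal (2.2929, -3.5355); octagon support 4.1213 vs apothem 1.5 → ∉ W
#3 (0, -1, 1, 0): internal (0.7071, -1.7071); octagon support 1.7071 vs apothem 1.5 → ∉ W
#4 (3, -1, -1, 3): internal (5.8284, 2.4142); octagon support 5.8284 vs apothem 1.5 → ∉ W
#5 (0, -1, 0, -1): internal (0.0000, -1.4142); octagon support 1.4142 vs apothem 1.5 → ∈ W
#6 (1, 0, -1, 1): internal (1.7071, 1.7071); octagon support 2.4142 vs apothem 1.5 → ∉ W
#7 (1, -1, 1, 0): internal (1.7071, -1.7071); octagon support 2.4142 vs apothem 1.5 → ∉ W
#8 (0, 0, -1, 1): internal (0.7071, 1.7071); octagon support 1.7071 vs apothem 1.5 → ∉ W
#9 (-1, 1, 3, 3): internal (0.4142, -0.1716); octagon support 0.4142 vs apothem 1.5 → ∈ W

1, 5, 9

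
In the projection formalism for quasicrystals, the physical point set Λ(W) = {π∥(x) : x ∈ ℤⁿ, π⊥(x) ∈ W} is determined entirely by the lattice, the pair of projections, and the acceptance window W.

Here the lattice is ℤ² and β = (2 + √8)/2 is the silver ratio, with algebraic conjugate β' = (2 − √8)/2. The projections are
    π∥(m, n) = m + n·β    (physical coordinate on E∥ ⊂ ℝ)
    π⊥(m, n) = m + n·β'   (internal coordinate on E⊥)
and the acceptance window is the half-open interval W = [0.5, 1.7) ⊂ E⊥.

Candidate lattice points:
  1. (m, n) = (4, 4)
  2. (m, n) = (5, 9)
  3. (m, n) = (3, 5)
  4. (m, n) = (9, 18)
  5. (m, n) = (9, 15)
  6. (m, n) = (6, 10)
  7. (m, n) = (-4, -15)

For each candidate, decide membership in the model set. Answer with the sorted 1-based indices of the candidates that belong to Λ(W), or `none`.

2, 3, 4

β' = (2−√8)/2 ≈ -0.41421.
[1] lift (4,4): star map gives 2.34315; window check 0.5 ≤ 2.34315 < 1.7 is false → out
[2] lift (5,9): star map gives 1.27208; window check 0.5 ≤ 1.27208 < 1.7 is true → IN Λ
[3] lift (3,5): star map gives 0.92893; window check 0.5 ≤ 0.92893 < 1.7 is true → IN Λ
[4] lift (9,18): star map gives 1.54416; window check 0.5 ≤ 1.54416 < 1.7 is true → IN Λ
[5] lift (9,15): star map gives 2.78680; window check 0.5 ≤ 2.78680 < 1.7 is false → out
[6] lift (6,10): star map gives 1.85786; window check 0.5 ≤ 1.85786 < 1.7 is false → out
[7] lift (-4,-15): star map gives 2.21320; window check 0.5 ≤ 2.21320 < 1.7 is false → out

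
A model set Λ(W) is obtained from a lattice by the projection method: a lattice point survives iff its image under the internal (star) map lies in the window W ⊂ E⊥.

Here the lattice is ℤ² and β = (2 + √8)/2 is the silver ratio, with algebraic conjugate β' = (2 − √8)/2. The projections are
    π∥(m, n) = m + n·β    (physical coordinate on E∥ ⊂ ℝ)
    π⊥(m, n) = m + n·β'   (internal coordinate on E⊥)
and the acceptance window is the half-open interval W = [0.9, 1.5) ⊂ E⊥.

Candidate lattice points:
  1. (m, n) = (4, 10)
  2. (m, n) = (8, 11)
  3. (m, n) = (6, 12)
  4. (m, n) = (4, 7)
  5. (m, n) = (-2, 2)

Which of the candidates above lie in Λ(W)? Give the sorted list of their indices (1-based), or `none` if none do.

Numerically β ≈ 2.41421 and β' = −1/β ≈ -0.41421.
candidate 1: (m,n)=(4,10) → π∥ = 4+10·β ≈ 28.14214, π⊥ = 4+10·β' ≈ -0.14214 ∉ [0.9, 1.5) ⇒ out
candidate 2: (m,n)=(8,11) → π∥ = 8+11·β ≈ 34.55635, π⊥ = 8+11·β' ≈ 3.44365 ∉ [0.9, 1.5) ⇒ out
candidate 3: (m,n)=(6,12) → π∥ = 6+12·β ≈ 34.97056, π⊥ = 6+12·β' ≈ 1.02944 ∈ [0.9, 1.5) ⇒ IN Λ
candidate 4: (m,n)=(4,7) → π∥ = 4+7·β ≈ 20.89949, π⊥ = 4+7·β' ≈ 1.10051 ∈ [0.9, 1.5) ⇒ IN Λ
candidate 5: (m,n)=(-2,2) → π∥ = -2+2·β ≈ 2.82843, π⊥ = -2+2·β' ≈ -2.82843 ∉ [0.9, 1.5) ⇒ out

3, 4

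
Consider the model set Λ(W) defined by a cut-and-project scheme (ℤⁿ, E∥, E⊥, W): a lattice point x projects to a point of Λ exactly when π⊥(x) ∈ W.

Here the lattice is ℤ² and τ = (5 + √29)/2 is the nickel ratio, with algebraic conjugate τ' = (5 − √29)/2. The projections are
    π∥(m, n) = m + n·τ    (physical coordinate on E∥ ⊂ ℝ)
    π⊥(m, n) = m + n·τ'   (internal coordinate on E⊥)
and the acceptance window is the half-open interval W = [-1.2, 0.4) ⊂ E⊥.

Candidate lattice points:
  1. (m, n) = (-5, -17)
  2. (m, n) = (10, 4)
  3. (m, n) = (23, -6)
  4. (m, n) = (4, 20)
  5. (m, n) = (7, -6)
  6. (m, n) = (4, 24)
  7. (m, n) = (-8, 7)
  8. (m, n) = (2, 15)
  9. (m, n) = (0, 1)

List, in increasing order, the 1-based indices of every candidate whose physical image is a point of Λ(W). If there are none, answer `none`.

Numerically τ ≈ 5.1926 and τ' = −1/τ ≈ -0.1926.
[1] lift (-5,-17): star map gives -1.7261; window check -1.2 ≤ -1.7261 < 0.4 is false → out
[2] lift (10,4): star map gives 9.2297; window check -1.2 ≤ 9.2297 < 0.4 is false → out
[3] lift (23,-6): star map gives 24.1555; window check -1.2 ≤ 24.1555 < 0.4 is false → out
[4] lift (4,20): star map gives 0.1484; window check -1.2 ≤ 0.1484 < 0.4 is true → IN Λ
[5] lift (7,-6): star map gives 8.1555; window check -1.2 ≤ 8.1555 < 0.4 is false → out
[6] lift (4,24): star map gives -0.6220; window check -1.2 ≤ -0.6220 < 0.4 is true → IN Λ
[7] lift (-8,7): star map gives -9.3481; window check -1.2 ≤ -9.3481 < 0.4 is false → out
[8] lift (2,15): star map gives -0.8887; window check -1.2 ≤ -0.8887 < 0.4 is true → IN Λ
[9] lift (0,1): star map gives -0.1926; window check -1.2 ≤ -0.1926 < 0.4 is true → IN Λ

4, 6, 8, 9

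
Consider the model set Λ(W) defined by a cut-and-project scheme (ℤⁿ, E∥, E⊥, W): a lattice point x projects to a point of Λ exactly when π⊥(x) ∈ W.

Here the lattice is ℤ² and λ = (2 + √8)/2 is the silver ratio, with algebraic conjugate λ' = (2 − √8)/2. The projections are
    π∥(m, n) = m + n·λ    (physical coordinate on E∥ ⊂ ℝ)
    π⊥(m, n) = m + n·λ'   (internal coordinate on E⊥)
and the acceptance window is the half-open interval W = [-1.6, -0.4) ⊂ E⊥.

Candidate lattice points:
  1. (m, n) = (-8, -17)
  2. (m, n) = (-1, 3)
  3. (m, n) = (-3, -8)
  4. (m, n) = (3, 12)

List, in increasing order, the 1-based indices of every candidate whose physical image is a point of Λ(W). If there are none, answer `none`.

1

Numerically λ ≈ 2.414214 and λ' = −1/λ ≈ -0.414214.
[1] lift (-8,-17): star map gives -0.958369; window check -1.6 ≤ -0.958369 < -0.4 is true → IN Λ
[2] lift (-1,3): star map gives -2.242641; window check -1.6 ≤ -2.242641 < -0.4 is false → out
[3] lift (-3,-8): star map gives 0.313708; window check -1.6 ≤ 0.313708 < -0.4 is false → out
[4] lift (3,12): star map gives -1.970563; window check -1.6 ≤ -1.970563 < -0.4 is false → out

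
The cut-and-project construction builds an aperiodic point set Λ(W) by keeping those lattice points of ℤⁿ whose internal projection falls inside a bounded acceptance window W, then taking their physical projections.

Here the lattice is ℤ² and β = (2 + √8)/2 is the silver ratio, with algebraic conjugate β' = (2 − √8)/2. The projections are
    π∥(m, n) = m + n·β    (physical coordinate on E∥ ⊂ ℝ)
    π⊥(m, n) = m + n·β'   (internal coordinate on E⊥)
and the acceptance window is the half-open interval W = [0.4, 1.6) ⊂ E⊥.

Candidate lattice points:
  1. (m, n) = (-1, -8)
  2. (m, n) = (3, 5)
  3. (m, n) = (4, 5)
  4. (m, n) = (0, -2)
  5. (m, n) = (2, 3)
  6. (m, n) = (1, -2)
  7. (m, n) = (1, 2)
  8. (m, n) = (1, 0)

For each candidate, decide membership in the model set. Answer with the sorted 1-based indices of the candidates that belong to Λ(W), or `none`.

2, 4, 5, 8

β' = (2−√8)/2 ≈ -0.41421.
[1] lift (-1,-8): star map gives 2.31371; window check 0.4 ≤ 2.31371 < 1.6 is false → out
[2] lift (3,5): star map gives 0.92893; window check 0.4 ≤ 0.92893 < 1.6 is true → IN Λ
[3] lift (4,5): star map gives 1.92893; window check 0.4 ≤ 1.92893 < 1.6 is false → out
[4] lift (0,-2): star map gives 0.82843; window check 0.4 ≤ 0.82843 < 1.6 is true → IN Λ
[5] lift (2,3): star map gives 0.75736; window check 0.4 ≤ 0.75736 < 1.6 is true → IN Λ
[6] lift (1,-2): star map gives 1.82843; window check 0.4 ≤ 1.82843 < 1.6 is false → out
[7] lift (1,2): star map gives 0.17157; window check 0.4 ≤ 0.17157 < 1.6 is false → out
[8] lift (1,0): star map gives 1.00000; window check 0.4 ≤ 1.00000 < 1.6 is true → IN Λ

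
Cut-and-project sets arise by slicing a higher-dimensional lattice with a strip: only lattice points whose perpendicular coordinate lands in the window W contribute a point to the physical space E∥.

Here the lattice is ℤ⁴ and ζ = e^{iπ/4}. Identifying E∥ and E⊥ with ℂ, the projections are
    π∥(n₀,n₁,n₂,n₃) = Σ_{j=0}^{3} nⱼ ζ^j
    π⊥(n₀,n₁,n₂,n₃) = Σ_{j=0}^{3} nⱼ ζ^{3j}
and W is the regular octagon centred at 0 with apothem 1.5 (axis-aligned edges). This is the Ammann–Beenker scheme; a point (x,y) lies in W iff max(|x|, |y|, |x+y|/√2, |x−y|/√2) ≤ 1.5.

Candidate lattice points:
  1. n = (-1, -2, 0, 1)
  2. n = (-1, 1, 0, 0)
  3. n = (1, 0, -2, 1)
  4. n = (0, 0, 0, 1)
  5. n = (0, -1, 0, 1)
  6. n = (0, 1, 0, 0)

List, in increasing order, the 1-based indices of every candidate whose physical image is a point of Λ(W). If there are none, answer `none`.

With ζ = e^{iπ/4} the internal vectors are ζ^0,ζ^3,ζ^6,ζ^9.
#1 (-1, -2, 0, 1): internal (1.1213, -0.7071); octagon support 1.2929 vs apothem 1.5 → ∈ W
#2 (-1, 1, 0, 0): internal (-1.7071, 0.7071); octagon support 1.7071 vs apothem 1.5 → ∉ W
#3 (1, 0, -2, 1): internal (1.7071, 2.7071); octagon support 3.1213 vs apothem 1.5 → ∉ W
#4 (0, 0, 0, 1): internal (0.7071, 0.7071); octagon support 1.0000 vs apothem 1.5 → ∈ W
#5 (0, -1, 0, 1): internal (1.4142, 0.0000); octagon support 1.4142 vs apothem 1.5 → ∈ W
#6 (0, 1, 0, 0): internal (-0.7071, 0.7071); octagon support 1.0000 vs apothem 1.5 → ∈ W

1, 4, 5, 6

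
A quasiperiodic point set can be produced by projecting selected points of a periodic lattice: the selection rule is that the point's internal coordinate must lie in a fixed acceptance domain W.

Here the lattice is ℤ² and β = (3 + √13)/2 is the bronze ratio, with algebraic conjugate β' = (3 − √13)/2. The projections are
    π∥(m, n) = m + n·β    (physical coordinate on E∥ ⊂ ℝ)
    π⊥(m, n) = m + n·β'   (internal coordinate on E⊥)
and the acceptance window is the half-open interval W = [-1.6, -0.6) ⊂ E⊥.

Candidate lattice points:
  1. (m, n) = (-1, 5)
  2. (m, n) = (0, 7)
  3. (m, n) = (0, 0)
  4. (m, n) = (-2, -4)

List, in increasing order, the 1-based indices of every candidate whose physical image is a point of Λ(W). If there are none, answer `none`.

4

Compute β' = (3−√13)/2 = -0.3028, so π⊥(m,n) = m -0.3028·n.
candidate 1: (m,n)=(-1,5) → π∥ = -1+5·β ≈ 15.5139, π⊥ = -1+5·β' ≈ -2.5139 ∉ [-1.6, -0.6) ⇒ out
candidate 2: (m,n)=(0,7) → π∥ = 0+7·β ≈ 23.1194, π⊥ = 0+7·β' ≈ -2.1194 ∉ [-1.6, -0.6) ⇒ out
candidate 3: (m,n)=(0,0) → π∥ = 0+0·β ≈ 0.0000, π⊥ = 0+0·β' ≈ 0.0000 ∉ [-1.6, -0.6) ⇒ out
candidate 4: (m,n)=(-2,-4) → π∥ = -2-4·β ≈ -15.2111, π⊥ = -2-4·β' ≈ -0.7889 ∈ [-1.6, -0.6) ⇒ IN Λ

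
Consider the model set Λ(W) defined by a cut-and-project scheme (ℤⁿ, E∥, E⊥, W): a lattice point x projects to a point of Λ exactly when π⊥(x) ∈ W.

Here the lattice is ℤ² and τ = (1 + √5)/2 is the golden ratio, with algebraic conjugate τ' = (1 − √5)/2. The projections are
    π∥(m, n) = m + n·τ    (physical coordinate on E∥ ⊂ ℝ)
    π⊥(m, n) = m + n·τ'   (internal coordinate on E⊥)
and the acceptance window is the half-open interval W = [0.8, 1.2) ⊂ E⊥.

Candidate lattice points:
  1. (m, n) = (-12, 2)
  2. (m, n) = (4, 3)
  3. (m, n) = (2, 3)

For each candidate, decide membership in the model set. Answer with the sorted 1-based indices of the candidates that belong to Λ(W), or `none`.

none

τ' = (1−√5)/2 ≈ -0.618034.
[1] lift (-12,2): star map gives -13.236068; window check 0.8 ≤ -13.236068 < 1.2 is false → out
[2] lift (4,3): star map gives 2.145898; window check 0.8 ≤ 2.145898 < 1.2 is false → out
[3] lift (2,3): star map gives 0.145898; window check 0.8 ≤ 0.145898 < 1.2 is false → out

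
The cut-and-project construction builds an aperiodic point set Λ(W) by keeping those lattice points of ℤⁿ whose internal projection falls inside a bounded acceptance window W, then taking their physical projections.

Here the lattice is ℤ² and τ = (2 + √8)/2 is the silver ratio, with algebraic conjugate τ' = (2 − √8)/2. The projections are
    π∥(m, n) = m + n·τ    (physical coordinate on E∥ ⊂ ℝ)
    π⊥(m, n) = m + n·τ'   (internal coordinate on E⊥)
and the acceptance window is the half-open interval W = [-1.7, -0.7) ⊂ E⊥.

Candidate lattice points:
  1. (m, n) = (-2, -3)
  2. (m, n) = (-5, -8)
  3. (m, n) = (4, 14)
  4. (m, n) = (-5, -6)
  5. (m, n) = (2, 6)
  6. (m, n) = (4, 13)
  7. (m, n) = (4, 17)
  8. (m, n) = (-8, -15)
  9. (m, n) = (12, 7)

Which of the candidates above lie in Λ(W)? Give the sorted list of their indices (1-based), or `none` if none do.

1, 2, 6

Compute τ' = (2−√8)/2 = -0.41421, so π⊥(m,n) = m -0.41421·n.
candidate 1: (m,n)=(-2,-3) → π∥ = -2-3·τ ≈ -9.24264, π⊥ = -2-3·τ' ≈ -0.75736 ∈ [-1.7, -0.7) ⇒ IN Λ
candidate 2: (m,n)=(-5,-8) → π∥ = -5-8·τ ≈ -24.31371, π⊥ = -5-8·τ' ≈ -1.68629 ∈ [-1.7, -0.7) ⇒ IN Λ
candidate 3: (m,n)=(4,14) → π∥ = 4+14·τ ≈ 37.79899, π⊥ = 4+14·τ' ≈ -1.79899 ∉ [-1.7, -0.7) ⇒ out
candidate 4: (m,n)=(-5,-6) → π∥ = -5-6·τ ≈ -19.48528, π⊥ = -5-6·τ' ≈ -2.51472 ∉ [-1.7, -0.7) ⇒ out
candidate 5: (m,n)=(2,6) → π∥ = 2+6·τ ≈ 16.48528, π⊥ = 2+6·τ' ≈ -0.48528 ∉ [-1.7, -0.7) ⇒ out
candidate 6: (m,n)=(4,13) → π∥ = 4+13·τ ≈ 35.38478, π⊥ = 4+13·τ' ≈ -1.38478 ∈ [-1.7, -0.7) ⇒ IN Λ
candidate 7: (m,n)=(4,17) → π∥ = 4+17·τ ≈ 45.04163, π⊥ = 4+17·τ' ≈ -3.04163 ∉ [-1.7, -0.7) ⇒ out
candidate 8: (m,n)=(-8,-15) → π∥ = -8-15·τ ≈ -44.21320, π⊥ = -8-15·τ' ≈ -1.78680 ∉ [-1.7, -0.7) ⇒ out
candidate 9: (m,n)=(12,7) → π∥ = 12+7·τ ≈ 28.89949, π⊥ = 12+7·τ' ≈ 9.10051 ∉ [-1.7, -0.7) ⇒ out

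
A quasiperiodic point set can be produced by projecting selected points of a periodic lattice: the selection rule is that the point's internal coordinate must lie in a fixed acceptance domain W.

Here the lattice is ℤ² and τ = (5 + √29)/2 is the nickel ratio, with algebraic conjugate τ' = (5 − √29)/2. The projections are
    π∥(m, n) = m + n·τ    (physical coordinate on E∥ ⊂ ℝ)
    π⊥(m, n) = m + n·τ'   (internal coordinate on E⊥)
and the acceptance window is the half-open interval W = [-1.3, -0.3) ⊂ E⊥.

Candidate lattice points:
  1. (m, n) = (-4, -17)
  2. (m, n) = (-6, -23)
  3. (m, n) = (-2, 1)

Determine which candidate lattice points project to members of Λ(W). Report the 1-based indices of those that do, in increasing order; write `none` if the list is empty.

1

Compute τ' = (5−√29)/2 = -0.19258, so π⊥(m,n) = m -0.19258·n.
candidate 1: (m,n)=(-4,-17) → π∥ = -4-17·τ ≈ -92.27390, π⊥ = -4-17·τ' ≈ -0.72610 ∈ [-1.3, -0.3) ⇒ IN Λ
candidate 2: (m,n)=(-6,-23) → π∥ = -6-23·τ ≈ -125.42940, π⊥ = -6-23·τ' ≈ -1.57060 ∉ [-1.3, -0.3) ⇒ out
candidate 3: (m,n)=(-2,1) → π∥ = -2+1·τ ≈ 3.19258, π⊥ = -2+1·τ' ≈ -2.19258 ∉ [-1.3, -0.3) ⇒ out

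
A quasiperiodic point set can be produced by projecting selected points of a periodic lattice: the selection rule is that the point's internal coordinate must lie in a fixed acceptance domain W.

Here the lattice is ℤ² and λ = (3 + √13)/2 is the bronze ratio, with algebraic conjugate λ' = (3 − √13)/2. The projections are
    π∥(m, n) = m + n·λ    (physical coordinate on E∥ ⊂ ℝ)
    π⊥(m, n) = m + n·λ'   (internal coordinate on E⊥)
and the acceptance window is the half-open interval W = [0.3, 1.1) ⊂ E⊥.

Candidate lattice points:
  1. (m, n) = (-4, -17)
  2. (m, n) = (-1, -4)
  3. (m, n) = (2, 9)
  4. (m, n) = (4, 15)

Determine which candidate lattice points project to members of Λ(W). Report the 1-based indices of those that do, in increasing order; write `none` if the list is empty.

Numerically λ ≈ 3.3028 and λ' = −1/λ ≈ -0.3028.
[1] lift (-4,-17): star map gives 1.1472; window check 0.3 ≤ 1.1472 < 1.1 is false → out
[2] lift (-1,-4): star map gives 0.2111; window check 0.3 ≤ 0.2111 < 1.1 is false → out
[3] lift (2,9): star map gives -0.7250; window check 0.3 ≤ -0.7250 < 1.1 is false → out
[4] lift (4,15): star map gives -0.5416; window check 0.3 ≤ -0.5416 < 1.1 is false → out

none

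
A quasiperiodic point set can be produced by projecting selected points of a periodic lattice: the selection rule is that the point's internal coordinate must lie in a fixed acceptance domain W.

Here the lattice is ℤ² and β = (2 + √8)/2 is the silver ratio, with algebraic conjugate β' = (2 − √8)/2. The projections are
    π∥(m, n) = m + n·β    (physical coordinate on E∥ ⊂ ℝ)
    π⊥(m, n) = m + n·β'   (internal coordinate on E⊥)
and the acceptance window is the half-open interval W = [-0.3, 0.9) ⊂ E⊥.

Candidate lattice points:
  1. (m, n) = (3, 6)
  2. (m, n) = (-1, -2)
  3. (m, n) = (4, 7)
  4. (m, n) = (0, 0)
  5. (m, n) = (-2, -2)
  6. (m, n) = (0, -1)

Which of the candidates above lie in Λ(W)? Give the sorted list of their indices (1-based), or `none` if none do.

1, 2, 4, 6

β' = (2−√8)/2 ≈ -0.4142.
[1] lift (3,6): star map gives 0.5147; window check -0.3 ≤ 0.5147 < 0.9 is true → IN Λ
[2] lift (-1,-2): star map gives -0.1716; window check -0.3 ≤ -0.1716 < 0.9 is true → IN Λ
[3] lift (4,7): star map gives 1.1005; window check -0.3 ≤ 1.1005 < 0.9 is false → out
[4] lift (0,0): star map gives 0.0000; window check -0.3 ≤ 0.0000 < 0.9 is true → IN Λ
[5] lift (-2,-2): star map gives -1.1716; window check -0.3 ≤ -1.1716 < 0.9 is false → out
[6] lift (0,-1): star map gives 0.4142; window check -0.3 ≤ 0.4142 < 0.9 is true → IN Λ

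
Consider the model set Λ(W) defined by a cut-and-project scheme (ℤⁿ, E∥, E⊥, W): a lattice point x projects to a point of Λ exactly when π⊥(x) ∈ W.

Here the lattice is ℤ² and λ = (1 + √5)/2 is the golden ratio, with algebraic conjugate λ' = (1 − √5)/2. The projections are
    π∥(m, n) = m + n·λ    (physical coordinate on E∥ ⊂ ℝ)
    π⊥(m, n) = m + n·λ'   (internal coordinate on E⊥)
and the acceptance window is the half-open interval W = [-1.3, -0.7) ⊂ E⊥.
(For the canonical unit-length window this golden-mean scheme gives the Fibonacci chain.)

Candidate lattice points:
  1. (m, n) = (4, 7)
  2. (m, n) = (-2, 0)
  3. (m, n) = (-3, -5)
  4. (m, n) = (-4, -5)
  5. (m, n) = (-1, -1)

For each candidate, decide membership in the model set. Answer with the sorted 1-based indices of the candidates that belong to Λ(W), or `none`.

Numerically λ ≈ 1.61803 and λ' = −1/λ ≈ -0.61803.
[1] lift (4,7): star map gives -0.32624; window check -1.3 ≤ -0.32624 < -0.7 is false → out
[2] lift (-2,0): star map gives -2.00000; window check -1.3 ≤ -2.00000 < -0.7 is false → out
[3] lift (-3,-5): star map gives 0.09017; window check -1.3 ≤ 0.09017 < -0.7 is false → out
[4] lift (-4,-5): star map gives -0.90983; window check -1.3 ≤ -0.90983 < -0.7 is true → IN Λ
[5] lift (-1,-1): star map gives -0.38197; window check -1.3 ≤ -0.38197 < -0.7 is false → out

4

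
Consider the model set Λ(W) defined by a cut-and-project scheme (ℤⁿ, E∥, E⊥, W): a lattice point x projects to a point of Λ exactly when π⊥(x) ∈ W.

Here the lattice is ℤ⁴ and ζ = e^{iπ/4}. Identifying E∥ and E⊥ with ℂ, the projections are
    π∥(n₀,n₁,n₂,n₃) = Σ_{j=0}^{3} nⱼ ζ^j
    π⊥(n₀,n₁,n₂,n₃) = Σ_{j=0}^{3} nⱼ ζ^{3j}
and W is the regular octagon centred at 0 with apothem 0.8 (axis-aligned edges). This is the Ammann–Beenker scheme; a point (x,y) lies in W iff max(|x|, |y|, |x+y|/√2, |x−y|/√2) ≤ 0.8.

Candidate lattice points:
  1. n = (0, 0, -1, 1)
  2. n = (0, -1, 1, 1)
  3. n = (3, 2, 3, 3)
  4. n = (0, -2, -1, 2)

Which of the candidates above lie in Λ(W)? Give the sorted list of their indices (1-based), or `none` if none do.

none

π⊥(n) = n₀ + n₁ζ³ + n₂ζ⁶ + n₃ζ⁹ where ζ = e^{iπ/4}.
#1 (0, 0, -1, 1): internal (0.70711, 1.70711); octagon support 1.70711 vs apothem 0.8 → ∉ W
#2 (0, -1, 1, 1): internal (1.41421, -1.00000); octagon support 1.70711 vs apothem 0.8 → ∉ W
#3 (3, 2, 3, 3): internal (3.70711, 0.53553); octagon support 3.70711 vs apothem 0.8 → ∉ W
#4 (0, -2, -1, 2): internal (2.82843, 1.00000); octagon support 2.82843 vs apothem 0.8 → ∉ W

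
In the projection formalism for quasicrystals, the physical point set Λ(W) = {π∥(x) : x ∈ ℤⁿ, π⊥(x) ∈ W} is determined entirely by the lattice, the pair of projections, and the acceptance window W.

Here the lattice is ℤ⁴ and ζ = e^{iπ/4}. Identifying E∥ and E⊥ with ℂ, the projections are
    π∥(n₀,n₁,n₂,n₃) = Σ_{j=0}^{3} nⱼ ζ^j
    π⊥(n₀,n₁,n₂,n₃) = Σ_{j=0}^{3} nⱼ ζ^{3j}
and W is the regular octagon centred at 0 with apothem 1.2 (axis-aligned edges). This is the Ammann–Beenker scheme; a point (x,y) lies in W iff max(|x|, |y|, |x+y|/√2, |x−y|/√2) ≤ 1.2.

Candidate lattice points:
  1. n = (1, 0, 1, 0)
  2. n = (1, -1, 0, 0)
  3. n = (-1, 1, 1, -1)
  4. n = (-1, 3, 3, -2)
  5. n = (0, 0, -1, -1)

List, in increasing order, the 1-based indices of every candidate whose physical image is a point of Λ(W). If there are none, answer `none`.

5

With ζ = e^{iπ/4} the internal vectors are ζ^0,ζ^3,ζ^6,ζ^9.
#1 (1, 0, 1, 0): internal (1.00000, -1.00000); octagon support 1.41421 vs apothem 1.2 → ∉ W
#2 (1, -1, 0, 0): internal (1.70711, -0.70711); octagon support 1.70711 vs apothem 1.2 → ∉ W
#3 (-1, 1, 1, -1): internal (-2.41421, -1.00000); octagon support 2.41421 vs apothem 1.2 → ∉ W
#4 (-1, 3, 3, -2): internal (-4.53553, -2.29289); octagon support 4.82843 vs apothem 1.2 → ∉ W
#5 (0, 0, -1, -1): internal (-0.70711, 0.29289); octagon support 0.70711 vs apothem 1.2 → ∈ W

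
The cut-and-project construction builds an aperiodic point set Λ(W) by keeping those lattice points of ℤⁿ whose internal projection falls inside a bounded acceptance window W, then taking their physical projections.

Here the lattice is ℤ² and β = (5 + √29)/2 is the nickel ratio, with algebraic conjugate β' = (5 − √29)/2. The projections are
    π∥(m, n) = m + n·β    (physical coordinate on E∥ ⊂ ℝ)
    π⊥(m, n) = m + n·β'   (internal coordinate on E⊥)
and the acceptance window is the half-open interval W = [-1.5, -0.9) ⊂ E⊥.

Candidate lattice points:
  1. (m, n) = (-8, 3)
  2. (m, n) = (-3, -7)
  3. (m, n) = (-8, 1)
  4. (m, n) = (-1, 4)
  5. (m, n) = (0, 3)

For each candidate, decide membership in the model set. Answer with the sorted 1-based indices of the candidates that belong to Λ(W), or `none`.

Numerically β ≈ 5.19258 and β' = −1/β ≈ -0.19258.
[1] lift (-8,3): star map gives -8.57775; window check -1.5 ≤ -8.57775 < -0.9 is false → out
[2] lift (-3,-7): star map gives -1.65192; window check -1.5 ≤ -1.65192 < -0.9 is false → out
[3] lift (-8,1): star map gives -8.19258; window check -1.5 ≤ -8.19258 < -0.9 is false → out
[4] lift (-1,4): star map gives -1.77033; window check -1.5 ≤ -1.77033 < -0.9 is false → out
[5] lift (0,3): star map gives -0.57775; window check -1.5 ≤ -0.57775 < -0.9 is false → out

none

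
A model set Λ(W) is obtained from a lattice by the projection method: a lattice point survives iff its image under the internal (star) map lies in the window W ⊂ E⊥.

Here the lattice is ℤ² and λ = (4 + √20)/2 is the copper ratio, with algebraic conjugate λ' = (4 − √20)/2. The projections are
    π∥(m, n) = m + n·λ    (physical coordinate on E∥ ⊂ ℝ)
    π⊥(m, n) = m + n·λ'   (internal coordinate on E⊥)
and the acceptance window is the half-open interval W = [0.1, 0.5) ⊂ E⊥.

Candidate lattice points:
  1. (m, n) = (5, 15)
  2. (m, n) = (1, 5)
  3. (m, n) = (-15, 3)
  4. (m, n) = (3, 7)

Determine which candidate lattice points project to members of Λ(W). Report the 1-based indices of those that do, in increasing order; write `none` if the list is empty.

none

Compute λ' = (4−√20)/2 = -0.236068, so π⊥(m,n) = m -0.236068·n.
candidate 1: (m,n)=(5,15) → π∥ = 5+15·λ ≈ 68.541020, π⊥ = 5+15·λ' ≈ 1.458980 ∉ [0.1, 0.5) ⇒ out
candidate 2: (m,n)=(1,5) → π∥ = 1+5·λ ≈ 22.180340, π⊥ = 1+5·λ' ≈ -0.180340 ∉ [0.1, 0.5) ⇒ out
candidate 3: (m,n)=(-15,3) → π∥ = -15+3·λ ≈ -2.291796, π⊥ = -15+3·λ' ≈ -15.708204 ∉ [0.1, 0.5) ⇒ out
candidate 4: (m,n)=(3,7) → π∥ = 3+7·λ ≈ 32.652476, π⊥ = 3+7·λ' ≈ 1.347524 ∉ [0.1, 0.5) ⇒ out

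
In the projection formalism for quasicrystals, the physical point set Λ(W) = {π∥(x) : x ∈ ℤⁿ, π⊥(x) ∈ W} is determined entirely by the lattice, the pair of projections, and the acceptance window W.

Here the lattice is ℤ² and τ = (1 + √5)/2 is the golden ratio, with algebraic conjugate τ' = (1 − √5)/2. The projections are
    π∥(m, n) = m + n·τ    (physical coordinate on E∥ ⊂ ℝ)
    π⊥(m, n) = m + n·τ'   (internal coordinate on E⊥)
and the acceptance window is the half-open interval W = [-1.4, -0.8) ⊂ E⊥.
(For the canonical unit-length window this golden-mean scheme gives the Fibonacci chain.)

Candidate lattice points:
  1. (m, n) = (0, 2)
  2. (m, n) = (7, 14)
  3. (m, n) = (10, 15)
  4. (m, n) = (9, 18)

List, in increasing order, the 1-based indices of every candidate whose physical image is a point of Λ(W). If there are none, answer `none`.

1

τ' = (1−√5)/2 ≈ -0.618034.
#1 (0,2): internal coord 0 + (2)·τ' = -1.236068; -1.236068 ∈ [-1.4, -0.8) → IN Λ
#2 (7,14): internal coord 7 + (14)·τ' = -1.652476; -1.652476 ∉ [-1.4, -0.8) → out
#3 (10,15): internal coord 10 + (15)·τ' = +0.729490; +0.729490 ∉ [-1.4, -0.8) → out
#4 (9,18): internal coord 9 + (18)·τ' = -2.124612; -2.124612 ∉ [-1.4, -0.8) → out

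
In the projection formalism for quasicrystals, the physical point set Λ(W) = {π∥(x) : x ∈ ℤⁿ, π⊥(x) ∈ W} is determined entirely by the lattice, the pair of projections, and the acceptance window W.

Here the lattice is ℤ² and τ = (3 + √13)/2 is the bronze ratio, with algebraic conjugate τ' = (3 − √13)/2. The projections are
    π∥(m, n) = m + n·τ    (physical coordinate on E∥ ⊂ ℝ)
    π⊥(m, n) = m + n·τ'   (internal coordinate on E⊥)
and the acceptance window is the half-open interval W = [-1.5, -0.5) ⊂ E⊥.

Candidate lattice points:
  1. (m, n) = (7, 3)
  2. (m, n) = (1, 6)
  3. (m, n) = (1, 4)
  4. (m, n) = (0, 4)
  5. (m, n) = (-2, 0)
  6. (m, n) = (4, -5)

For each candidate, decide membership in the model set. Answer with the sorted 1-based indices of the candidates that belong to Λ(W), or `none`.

2, 4

τ' = (3−√13)/2 ≈ -0.30278.
[1] lift (7,3): star map gives 6.09167; window check -1.5 ≤ 6.09167 < -0.5 is false → out
[2] lift (1,6): star map gives -0.81665; window check -1.5 ≤ -0.81665 < -0.5 is true → IN Λ
[3] lift (1,4): star map gives -0.21110; window check -1.5 ≤ -0.21110 < -0.5 is false → out
[4] lift (0,4): star map gives -1.21110; window check -1.5 ≤ -1.21110 < -0.5 is true → IN Λ
[5] lift (-2,0): star map gives -2.00000; window check -1.5 ≤ -2.00000 < -0.5 is false → out
[6] lift (4,-5): star map gives 5.51388; window check -1.5 ≤ 5.51388 < -0.5 is false → out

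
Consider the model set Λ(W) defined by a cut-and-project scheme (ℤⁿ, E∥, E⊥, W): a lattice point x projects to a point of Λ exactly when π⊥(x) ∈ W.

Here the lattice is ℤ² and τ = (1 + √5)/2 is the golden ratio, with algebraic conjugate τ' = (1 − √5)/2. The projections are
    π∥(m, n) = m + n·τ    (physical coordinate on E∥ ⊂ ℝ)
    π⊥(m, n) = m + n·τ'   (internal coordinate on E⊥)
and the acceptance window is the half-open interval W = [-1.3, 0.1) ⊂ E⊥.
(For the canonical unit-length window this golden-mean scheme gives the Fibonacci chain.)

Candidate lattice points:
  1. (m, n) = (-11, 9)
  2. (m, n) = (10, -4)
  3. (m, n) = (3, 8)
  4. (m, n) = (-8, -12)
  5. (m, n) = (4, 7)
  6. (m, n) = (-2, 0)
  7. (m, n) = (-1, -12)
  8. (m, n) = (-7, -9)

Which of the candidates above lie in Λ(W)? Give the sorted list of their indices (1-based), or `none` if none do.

4, 5

Compute τ' = (1−√5)/2 = -0.618034, so π⊥(m,n) = m -0.618034·n.
#1 (-11,9): internal coord -11 + (9)·τ' = -16.562306; -16.562306 ∉ [-1.3, 0.1) → out
#2 (10,-4): internal coord 10 + (-4)·τ' = +12.472136; +12.472136 ∉ [-1.3, 0.1) → out
#3 (3,8): internal coord 3 + (8)·τ' = -1.944272; -1.944272 ∉ [-1.3, 0.1) → out
#4 (-8,-12): internal coord -8 + (-12)·τ' = -0.583592; -0.583592 ∈ [-1.3, 0.1) → IN Λ
#5 (4,7): internal coord 4 + (7)·τ' = -0.326238; -0.326238 ∈ [-1.3, 0.1) → IN Λ
#6 (-2,0): internal coord -2 + (0)·τ' = -2.000000; -2.000000 ∉ [-1.3, 0.1) → out
#7 (-1,-12): internal coord -1 + (-12)·τ' = +6.416408; +6.416408 ∉ [-1.3, 0.1) → out
#8 (-7,-9): internal coord -7 + (-9)·τ' = -1.437694; -1.437694 ∉ [-1.3, 0.1) → out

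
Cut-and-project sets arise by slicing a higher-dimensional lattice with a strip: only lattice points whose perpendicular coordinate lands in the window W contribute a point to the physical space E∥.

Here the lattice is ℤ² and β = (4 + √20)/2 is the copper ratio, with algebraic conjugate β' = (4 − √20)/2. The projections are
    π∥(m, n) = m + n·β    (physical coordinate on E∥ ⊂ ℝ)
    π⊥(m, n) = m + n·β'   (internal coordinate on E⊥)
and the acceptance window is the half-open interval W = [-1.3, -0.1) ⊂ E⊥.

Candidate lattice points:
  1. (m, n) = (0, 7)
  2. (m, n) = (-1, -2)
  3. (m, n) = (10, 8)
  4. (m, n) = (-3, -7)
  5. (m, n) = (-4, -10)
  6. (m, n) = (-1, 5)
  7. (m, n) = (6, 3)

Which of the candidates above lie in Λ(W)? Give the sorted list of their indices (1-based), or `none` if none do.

β' = (4−√20)/2 ≈ -0.23607.
[1] lift (0,7): star map gives -1.65248; window check -1.3 ≤ -1.65248 < -0.1 is false → out
[2] lift (-1,-2): star map gives -0.52786; window check -1.3 ≤ -0.52786 < -0.1 is true → IN Λ
[3] lift (10,8): star map gives 8.11146; window check -1.3 ≤ 8.11146 < -0.1 is false → out
[4] lift (-3,-7): star map gives -1.34752; window check -1.3 ≤ -1.34752 < -0.1 is false → out
[5] lift (-4,-10): star map gives -1.63932; window check -1.3 ≤ -1.63932 < -0.1 is false → out
[6] lift (-1,5): star map gives -2.18034; window check -1.3 ≤ -2.18034 < -0.1 is false → out
[7] lift (6,3): star map gives 5.29180; window check -1.3 ≤ 5.29180 < -0.1 is false → out

2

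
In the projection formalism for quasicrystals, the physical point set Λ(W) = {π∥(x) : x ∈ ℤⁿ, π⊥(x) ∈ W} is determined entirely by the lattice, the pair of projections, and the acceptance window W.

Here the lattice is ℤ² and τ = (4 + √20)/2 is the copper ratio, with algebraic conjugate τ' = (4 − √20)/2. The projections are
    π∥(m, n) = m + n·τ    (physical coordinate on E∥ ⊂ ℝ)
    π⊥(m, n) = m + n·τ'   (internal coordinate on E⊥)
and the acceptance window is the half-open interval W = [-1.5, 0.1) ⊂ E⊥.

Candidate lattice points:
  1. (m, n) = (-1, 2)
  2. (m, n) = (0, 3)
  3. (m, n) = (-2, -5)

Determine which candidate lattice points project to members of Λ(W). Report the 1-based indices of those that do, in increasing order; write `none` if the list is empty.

1, 2, 3

Numerically τ ≈ 4.2361 and τ' = −1/τ ≈ -0.2361.
candidate 1: (m,n)=(-1,2) → π∥ = -1+2·τ ≈ 7.4721, π⊥ = -1+2·τ' ≈ -1.4721 ∈ [-1.5, 0.1) ⇒ IN Λ
candidate 2: (m,n)=(0,3) → π∥ = 0+3·τ ≈ 12.7082, π⊥ = 0+3·τ' ≈ -0.7082 ∈ [-1.5, 0.1) ⇒ IN Λ
candidate 3: (m,n)=(-2,-5) → π∥ = -2-5·τ ≈ -23.1803, π⊥ = -2-5·τ' ≈ -0.8197 ∈ [-1.5, 0.1) ⇒ IN Λ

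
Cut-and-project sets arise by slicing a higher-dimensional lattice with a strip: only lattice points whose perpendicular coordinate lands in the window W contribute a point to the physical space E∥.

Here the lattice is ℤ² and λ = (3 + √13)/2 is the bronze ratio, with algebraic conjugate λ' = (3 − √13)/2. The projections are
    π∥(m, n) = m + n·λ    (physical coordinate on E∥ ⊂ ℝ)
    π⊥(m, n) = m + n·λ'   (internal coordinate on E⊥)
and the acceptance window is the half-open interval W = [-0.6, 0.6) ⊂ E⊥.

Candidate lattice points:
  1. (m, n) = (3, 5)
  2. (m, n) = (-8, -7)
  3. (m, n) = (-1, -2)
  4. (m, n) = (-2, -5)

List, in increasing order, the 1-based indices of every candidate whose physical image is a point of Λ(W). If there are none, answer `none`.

3, 4

Compute λ' = (3−√13)/2 = -0.30278, so π⊥(m,n) = m -0.30278·n.
[1] lift (3,5): star map gives 1.48612; window check -0.6 ≤ 1.48612 < 0.6 is false → out
[2] lift (-8,-7): star map gives -5.88057; window check -0.6 ≤ -5.88057 < 0.6 is false → out
[3] lift (-1,-2): star map gives -0.39445; window check -0.6 ≤ -0.39445 < 0.6 is true → IN Λ
[4] lift (-2,-5): star map gives -0.48612; window check -0.6 ≤ -0.48612 < 0.6 is true → IN Λ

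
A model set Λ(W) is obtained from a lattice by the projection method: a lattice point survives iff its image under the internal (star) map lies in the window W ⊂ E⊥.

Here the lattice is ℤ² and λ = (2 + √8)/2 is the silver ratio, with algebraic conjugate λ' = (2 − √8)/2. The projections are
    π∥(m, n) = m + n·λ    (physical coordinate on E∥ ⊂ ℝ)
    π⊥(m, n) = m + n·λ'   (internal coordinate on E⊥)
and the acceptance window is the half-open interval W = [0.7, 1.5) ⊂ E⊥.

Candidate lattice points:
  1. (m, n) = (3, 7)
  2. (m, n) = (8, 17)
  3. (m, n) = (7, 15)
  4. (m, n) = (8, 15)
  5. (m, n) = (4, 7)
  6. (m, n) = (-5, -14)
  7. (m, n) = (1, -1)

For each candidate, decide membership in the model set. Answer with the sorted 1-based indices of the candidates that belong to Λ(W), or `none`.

Compute λ' = (2−√8)/2 = -0.4142, so π⊥(m,n) = m -0.4142·n.
[1] lift (3,7): star map gives 0.1005; window check 0.7 ≤ 0.1005 < 1.5 is false → out
[2] lift (8,17): star map gives 0.9584; window check 0.7 ≤ 0.9584 < 1.5 is true → IN Λ
[3] lift (7,15): star map gives 0.7868; window check 0.7 ≤ 0.7868 < 1.5 is true → IN Λ
[4] lift (8,15): star map gives 1.7868; window check 0.7 ≤ 1.7868 < 1.5 is false → out
[5] lift (4,7): star map gives 1.1005; window check 0.7 ≤ 1.1005 < 1.5 is true → IN Λ
[6] lift (-5,-14): star map gives 0.7990; window check 0.7 ≤ 0.7990 < 1.5 is true → IN Λ
[7] lift (1,-1): star map gives 1.4142; window check 0.7 ≤ 1.4142 < 1.5 is true → IN Λ

2, 3, 5, 6, 7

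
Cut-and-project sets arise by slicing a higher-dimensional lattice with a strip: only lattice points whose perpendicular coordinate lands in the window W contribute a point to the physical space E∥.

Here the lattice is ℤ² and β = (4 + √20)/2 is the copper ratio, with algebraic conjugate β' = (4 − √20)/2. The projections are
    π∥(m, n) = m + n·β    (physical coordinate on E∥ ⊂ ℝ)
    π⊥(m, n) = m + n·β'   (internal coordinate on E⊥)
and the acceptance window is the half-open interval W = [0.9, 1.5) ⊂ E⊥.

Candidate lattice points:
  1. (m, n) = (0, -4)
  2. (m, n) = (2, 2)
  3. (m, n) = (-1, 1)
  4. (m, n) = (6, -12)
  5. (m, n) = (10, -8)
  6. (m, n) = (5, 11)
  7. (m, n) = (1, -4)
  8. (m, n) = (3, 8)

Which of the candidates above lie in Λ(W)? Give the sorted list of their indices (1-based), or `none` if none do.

1, 8

β' = (4−√20)/2 ≈ -0.23607.
#1 (0,-4): internal coord 0 + (-4)·β' = +0.94427; +0.94427 ∈ [0.9, 1.5) → IN Λ
#2 (2,2): internal coord 2 + (2)·β' = +1.52786; +1.52786 ∉ [0.9, 1.5) → out
#3 (-1,1): internal coord -1 + (1)·β' = -1.23607; -1.23607 ∉ [0.9, 1.5) → out
#4 (6,-12): internal coord 6 + (-12)·β' = +8.83282; +8.83282 ∉ [0.9, 1.5) → out
#5 (10,-8): internal coord 10 + (-8)·β' = +11.88854; +11.88854 ∉ [0.9, 1.5) → out
#6 (5,11): internal coord 5 + (11)·β' = +2.40325; +2.40325 ∉ [0.9, 1.5) → out
#7 (1,-4): internal coord 1 + (-4)·β' = +1.94427; +1.94427 ∉ [0.9, 1.5) → out
#8 (3,8): internal coord 3 + (8)·β' = +1.11146; +1.11146 ∈ [0.9, 1.5) → IN Λ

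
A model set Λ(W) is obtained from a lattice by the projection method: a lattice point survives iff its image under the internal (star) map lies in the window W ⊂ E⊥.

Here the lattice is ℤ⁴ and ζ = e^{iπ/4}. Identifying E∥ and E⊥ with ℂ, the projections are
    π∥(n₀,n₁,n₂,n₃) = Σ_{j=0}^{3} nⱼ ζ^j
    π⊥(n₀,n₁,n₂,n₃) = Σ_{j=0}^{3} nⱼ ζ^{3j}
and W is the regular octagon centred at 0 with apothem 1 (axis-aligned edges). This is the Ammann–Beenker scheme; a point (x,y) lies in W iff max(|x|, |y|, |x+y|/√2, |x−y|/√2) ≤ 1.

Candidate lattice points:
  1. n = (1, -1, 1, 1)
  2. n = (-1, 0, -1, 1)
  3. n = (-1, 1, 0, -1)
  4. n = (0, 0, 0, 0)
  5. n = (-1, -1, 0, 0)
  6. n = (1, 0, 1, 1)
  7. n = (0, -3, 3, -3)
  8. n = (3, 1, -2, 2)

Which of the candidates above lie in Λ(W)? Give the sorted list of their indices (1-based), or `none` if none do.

4, 5

π⊥(n) = n₀ + n₁ζ³ + n₂ζ⁶ + n₃ζ⁹ where ζ = e^{iπ/4}.
#1 (1, -1, 1, 1): internal (2.414214, -1.000000); octagon support 2.414214 vs apothem 1 → ∉ W
#2 (-1, 0, -1, 1): internal (-0.292893, 1.707107); octagon support 1.707107 vs apothem 1 → ∉ W
#3 (-1, 1, 0, -1): internal (-2.414214, 0.000000); octagon support 2.414214 vs apothem 1 → ∉ W
#4 (0, 0, 0, 0): internal (0.000000, 0.000000); octagon support 0.000000 vs apothem 1 → ∈ W
#5 (-1, -1, 0, 0): internal (-0.292893, -0.707107); octagon support 0.707107 vs apothem 1 → ∈ W
#6 (1, 0, 1, 1): internal (1.707107, -0.292893); octagon support 1.707107 vs apothem 1 → ∉ W
#7 (0, -3, 3, -3): internal (0.000000, -7.242641); octagon support 7.242641 vs apothem 1 → ∉ W
#8 (3, 1, -2, 2): internal (3.707107, 4.121320); octagon support 5.535534 vs apothem 1 → ∉ W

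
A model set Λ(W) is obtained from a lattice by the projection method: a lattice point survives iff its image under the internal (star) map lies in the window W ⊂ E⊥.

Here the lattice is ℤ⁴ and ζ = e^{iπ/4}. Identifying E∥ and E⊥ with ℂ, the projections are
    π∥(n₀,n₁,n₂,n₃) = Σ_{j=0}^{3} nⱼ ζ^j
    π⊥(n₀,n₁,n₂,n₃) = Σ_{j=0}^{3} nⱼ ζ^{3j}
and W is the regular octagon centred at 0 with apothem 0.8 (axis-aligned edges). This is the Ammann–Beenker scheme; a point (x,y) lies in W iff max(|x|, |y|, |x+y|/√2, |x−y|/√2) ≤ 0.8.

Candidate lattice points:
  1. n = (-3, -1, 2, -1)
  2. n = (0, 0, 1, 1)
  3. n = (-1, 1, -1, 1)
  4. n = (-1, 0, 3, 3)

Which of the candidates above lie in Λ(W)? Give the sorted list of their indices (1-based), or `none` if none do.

Internal map: ζ^{3j} for j=0..3 gives (1,0), (−√2/2,√2/2), (0,−1), (√2/2,√2/2).
#1 (-3, -1, 2, -1): internal (-3.00000, -3.41421); octagon support 4.53553 vs apothem 0.8 → ∉ W
#2 (0, 0, 1, 1): internal (0.70711, -0.29289); octagon support 0.70711 vs apothem 0.8 → ∈ W
#3 (-1, 1, -1, 1): internal (-1.00000, 2.41421); octagon support 2.41421 vs apothem 0.8 → ∉ W
#4 (-1, 0, 3, 3): internal (1.12132, -0.87868); octagon support 1.41421 vs apothem 0.8 → ∉ W

2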